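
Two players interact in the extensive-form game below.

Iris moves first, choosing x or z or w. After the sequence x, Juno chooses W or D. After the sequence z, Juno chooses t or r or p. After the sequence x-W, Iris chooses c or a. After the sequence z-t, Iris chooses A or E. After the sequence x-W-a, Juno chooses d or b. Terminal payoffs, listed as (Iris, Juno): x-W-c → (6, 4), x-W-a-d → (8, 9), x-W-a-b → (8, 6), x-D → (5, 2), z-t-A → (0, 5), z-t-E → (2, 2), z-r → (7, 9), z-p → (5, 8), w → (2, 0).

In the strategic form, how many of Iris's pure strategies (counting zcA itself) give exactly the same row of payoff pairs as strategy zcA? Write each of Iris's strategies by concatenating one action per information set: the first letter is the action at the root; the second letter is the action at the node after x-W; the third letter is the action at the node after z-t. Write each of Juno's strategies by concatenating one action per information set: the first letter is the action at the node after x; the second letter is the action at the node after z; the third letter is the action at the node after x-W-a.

Row for zcA (columns Wtd, Wtb, Wrd, Wrb, Wpd, Wpb, Dtd, Dtb, Drd, Drb, Dpd, Dpb): (0,5) (0,5) (7,9) (7,9) (5,8) (5,8) (0,5) (0,5) (7,9) (7,9) (5,8) (5,8).
Under zcA, Iris's choice at the node after x-W can never be reached regardless of what Juno does, so varying those choices leaves every outcome unchanged.
Holding the reachable choices fixed and varying the unreachable one freely already gives 2 equivalent strategies.
No other strategy reproduces this row, so those 2 are the full class: zcA, zaA.

2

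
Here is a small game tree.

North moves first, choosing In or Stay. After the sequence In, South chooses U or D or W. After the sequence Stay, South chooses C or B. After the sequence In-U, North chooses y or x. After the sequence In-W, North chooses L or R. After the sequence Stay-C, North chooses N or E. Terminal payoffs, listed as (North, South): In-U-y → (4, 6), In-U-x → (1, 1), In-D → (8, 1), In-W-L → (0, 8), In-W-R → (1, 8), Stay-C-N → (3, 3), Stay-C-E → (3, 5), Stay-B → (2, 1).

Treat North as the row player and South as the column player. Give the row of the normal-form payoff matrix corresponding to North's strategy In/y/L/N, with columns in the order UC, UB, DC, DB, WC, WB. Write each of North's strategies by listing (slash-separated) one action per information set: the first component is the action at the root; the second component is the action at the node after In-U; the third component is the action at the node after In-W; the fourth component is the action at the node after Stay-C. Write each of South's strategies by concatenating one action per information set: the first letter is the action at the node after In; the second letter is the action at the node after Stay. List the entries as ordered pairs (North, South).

(4,6) (4,6) (8,1) (8,1) (0,8) (0,8)

vs UC: North plays In → South plays U at [In] → North plays y at [In-U] → (4, 6)
vs UB: North plays In → South plays U at [In] → North plays y at [In-U] → (4, 6)
vs DC: North plays In → South plays D at [In] → (8, 1)
vs DB: North plays In → South plays D at [In] → (8, 1)
vs WC: North plays In → South plays W at [In] → North plays L at [In-W] → (0, 8)
vs WB: North plays In → South plays W at [In] → North plays L at [In-W] → (0, 8)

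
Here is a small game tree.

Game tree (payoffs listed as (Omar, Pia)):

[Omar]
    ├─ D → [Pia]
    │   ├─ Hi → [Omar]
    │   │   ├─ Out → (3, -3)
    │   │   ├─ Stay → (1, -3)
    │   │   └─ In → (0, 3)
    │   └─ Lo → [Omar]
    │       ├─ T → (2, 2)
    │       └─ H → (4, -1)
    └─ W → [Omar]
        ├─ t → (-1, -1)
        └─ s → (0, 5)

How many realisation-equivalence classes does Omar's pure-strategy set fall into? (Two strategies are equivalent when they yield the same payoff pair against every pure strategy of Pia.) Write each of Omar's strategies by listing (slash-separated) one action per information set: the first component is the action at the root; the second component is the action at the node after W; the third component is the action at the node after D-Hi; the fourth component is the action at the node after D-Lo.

8

Omar has 24 pure strategies: D/t/Out/T, D/t/Out/H, D/t/Stay/T, D/t/Stay/H, D/t/In/T, D/t/In/H, D/s/Out/T, D/s/Out/H, D/s/Stay/T, D/s/Stay/H, D/s/In/T, D/s/In/H, W/t/Out/T, W/t/Out/H, W/t/Stay/T, W/t/Stay/H, W/t/In/T, W/t/In/H, W/s/Out/T, W/s/Out/H, W/s/Stay/T, W/s/Stay/H, W/s/In/T, W/s/In/H. Columns: Hi, Lo.
{D/t/Out/T, D/s/Out/T} → row (3,-3) (2,2)
{D/t/Out/H, D/s/Out/H} → row (3,-3) (4,-1)
{D/t/Stay/T, D/s/Stay/T} → row (1,-3) (2,2)
{D/t/Stay/H, D/s/Stay/H} → row (1,-3) (4,-1)
{D/t/In/T, D/s/In/T} → row (0,3) (2,2)
{D/t/In/H, D/s/In/H} → row (0,3) (4,-1)
{W/t/Out/T, W/t/Out/H, W/t/Stay/T, W/t/Stay/H, W/t/In/T, W/t/In/H} → row (-1,-1) (-1,-1)
{W/s/Out/T, W/s/Out/H, W/s/Stay/T, W/s/Stay/H, W/s/In/T, W/s/In/H} → row (0,5) (0,5)
That's 8 distinct rows out of 24 strategies.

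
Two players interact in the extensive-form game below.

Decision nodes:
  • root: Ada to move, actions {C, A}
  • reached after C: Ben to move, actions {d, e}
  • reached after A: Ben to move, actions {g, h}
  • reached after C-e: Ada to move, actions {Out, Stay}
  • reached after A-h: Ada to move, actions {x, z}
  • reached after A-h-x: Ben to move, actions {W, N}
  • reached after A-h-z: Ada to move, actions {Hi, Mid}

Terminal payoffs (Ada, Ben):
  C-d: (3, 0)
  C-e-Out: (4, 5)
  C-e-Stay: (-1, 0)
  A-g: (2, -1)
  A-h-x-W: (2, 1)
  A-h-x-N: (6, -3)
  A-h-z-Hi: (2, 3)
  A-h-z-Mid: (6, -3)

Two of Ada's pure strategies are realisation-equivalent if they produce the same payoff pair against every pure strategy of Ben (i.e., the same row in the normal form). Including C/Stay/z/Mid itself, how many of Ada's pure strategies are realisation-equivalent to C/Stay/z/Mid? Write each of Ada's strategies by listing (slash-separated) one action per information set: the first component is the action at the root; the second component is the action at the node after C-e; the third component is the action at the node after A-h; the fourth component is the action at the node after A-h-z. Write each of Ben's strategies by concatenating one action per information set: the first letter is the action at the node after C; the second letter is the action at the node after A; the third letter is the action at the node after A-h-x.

4

Row for C/Stay/z/Mid (columns dgW, dgN, dhW, dhN, egW, egN, ehW, ehN): (3,0) (3,0) (3,0) (3,0) (-1,0) (-1,0) (-1,0) (-1,0).
Under C/Stay/z/Mid, Ada's choice at the node after A-h and at the node after A-h-z can never be reached regardless of what Ben does, so varying those choices leaves every outcome unchanged.
Holding the reachable choices fixed and varying the unreachable ones freely already gives 2 × 2 = 4 equivalent strategies.
No other strategy reproduces this row, so those 4 are the full class: C/Stay/x/Hi, C/Stay/x/Mid, C/Stay/z/Hi, C/Stay/z/Mid.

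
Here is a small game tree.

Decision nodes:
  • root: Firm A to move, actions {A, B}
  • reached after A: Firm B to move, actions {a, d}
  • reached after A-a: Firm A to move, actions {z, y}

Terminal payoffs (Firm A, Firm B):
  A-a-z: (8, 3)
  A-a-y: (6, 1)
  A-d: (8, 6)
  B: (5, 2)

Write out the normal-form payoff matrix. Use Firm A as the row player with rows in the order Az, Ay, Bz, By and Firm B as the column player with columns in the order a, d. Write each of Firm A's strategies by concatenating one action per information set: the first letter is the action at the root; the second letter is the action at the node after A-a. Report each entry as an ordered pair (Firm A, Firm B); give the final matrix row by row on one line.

Az: (8,3) (8,6) | Ay: (6,1) (8,6) | Bz: (5,2) (5,2) | By: (5,2) (5,2)

            a        d
  Az    (8,3)    (8,6)
  Ay    (6,1)    (8,6)
  Bz    (5,2)    (5,2)
  By    (5,2)    (5,2)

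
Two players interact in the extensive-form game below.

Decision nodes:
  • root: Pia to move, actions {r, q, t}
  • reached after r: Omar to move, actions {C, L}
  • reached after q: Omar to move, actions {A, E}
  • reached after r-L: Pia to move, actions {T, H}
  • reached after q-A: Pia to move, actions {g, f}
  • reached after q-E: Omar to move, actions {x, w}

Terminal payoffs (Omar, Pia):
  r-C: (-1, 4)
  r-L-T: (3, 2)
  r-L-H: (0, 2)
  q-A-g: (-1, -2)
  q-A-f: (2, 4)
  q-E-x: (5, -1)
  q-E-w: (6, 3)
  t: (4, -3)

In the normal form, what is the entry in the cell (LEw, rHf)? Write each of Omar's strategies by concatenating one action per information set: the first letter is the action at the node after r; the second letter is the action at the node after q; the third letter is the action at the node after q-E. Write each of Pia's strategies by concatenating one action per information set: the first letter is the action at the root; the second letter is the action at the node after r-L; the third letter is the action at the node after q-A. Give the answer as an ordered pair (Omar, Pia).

(0, 2)

Trace the play path from the root:
  Pia plays r
  Omar plays L at [r]
  Pia plays H at [r-L]
→ terminal payoff (0, 2).
(Omar's choice at the node after q is never reached on this path, so it doesn't affect the outcome.)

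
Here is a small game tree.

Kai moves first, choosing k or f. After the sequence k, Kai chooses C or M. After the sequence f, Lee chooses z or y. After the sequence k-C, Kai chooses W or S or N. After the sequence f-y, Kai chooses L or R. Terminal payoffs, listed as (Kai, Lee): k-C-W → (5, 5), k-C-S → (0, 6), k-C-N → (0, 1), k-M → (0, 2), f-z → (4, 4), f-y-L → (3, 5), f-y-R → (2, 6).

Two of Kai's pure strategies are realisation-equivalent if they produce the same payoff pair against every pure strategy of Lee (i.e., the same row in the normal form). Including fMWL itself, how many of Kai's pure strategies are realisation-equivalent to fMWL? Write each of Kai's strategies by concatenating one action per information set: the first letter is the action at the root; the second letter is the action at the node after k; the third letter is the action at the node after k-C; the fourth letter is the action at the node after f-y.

Row for fMWL (columns z, y): (4,4) (3,5).
Under fMWL, Kai's choice at the node after k and at the node after k-C can never be reached regardless of what Lee does, so varying those choices leaves every outcome unchanged.
Holding the reachable choices fixed and varying the unreachable ones freely already gives 2 × 3 = 6 equivalent strategies.
No other strategy reproduces this row, so those 6 are the full class: fCWL, fCSL, fCNL, fMWL, fMSL, fMNL.

6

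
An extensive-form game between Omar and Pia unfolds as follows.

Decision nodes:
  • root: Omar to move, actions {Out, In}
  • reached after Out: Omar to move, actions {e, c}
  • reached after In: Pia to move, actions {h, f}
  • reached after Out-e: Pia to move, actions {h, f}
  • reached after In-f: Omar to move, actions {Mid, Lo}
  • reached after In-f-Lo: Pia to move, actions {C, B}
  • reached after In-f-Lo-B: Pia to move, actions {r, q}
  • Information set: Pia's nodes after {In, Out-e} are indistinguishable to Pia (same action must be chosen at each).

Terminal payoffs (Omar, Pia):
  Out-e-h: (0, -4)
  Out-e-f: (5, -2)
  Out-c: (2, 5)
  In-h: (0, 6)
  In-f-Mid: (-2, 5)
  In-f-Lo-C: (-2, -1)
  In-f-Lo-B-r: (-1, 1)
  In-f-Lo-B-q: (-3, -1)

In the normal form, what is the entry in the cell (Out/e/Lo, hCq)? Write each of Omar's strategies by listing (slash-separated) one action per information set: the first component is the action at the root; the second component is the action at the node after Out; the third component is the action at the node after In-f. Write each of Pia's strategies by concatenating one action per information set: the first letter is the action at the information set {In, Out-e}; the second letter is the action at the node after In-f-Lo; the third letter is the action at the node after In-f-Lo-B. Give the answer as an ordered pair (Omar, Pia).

Trace the play path from the root:
  Omar plays Out
  Omar plays e at [Out]
  Pia plays h at [Out-e]
→ terminal payoff (0, -4).
(Omar's choice at the node after In-f is never reached on this path, so it doesn't affect the outcome.)

(0, -4)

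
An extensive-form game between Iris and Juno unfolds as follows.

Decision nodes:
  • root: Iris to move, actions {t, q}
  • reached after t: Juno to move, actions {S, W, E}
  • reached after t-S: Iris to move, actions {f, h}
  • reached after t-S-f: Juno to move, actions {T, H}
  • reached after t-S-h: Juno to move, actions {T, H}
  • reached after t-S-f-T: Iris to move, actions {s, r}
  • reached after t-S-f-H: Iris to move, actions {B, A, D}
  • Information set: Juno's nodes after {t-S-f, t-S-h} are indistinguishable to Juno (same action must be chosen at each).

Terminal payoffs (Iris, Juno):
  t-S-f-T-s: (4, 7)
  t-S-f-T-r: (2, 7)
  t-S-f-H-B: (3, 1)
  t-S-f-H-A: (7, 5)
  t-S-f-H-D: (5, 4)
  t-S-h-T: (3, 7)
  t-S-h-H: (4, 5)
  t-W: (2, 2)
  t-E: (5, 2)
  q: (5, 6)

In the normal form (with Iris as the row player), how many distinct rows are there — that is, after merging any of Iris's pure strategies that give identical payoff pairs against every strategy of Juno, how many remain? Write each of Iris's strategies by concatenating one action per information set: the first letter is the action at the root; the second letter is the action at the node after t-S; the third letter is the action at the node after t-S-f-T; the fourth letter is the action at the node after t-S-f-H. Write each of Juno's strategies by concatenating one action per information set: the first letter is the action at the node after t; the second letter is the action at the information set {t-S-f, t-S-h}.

8

Iris has 24 pure strategies: tfsB, tfsA, tfsD, tfrB, tfrA, tfrD, thsB, thsA, thsD, thrB, thrA, thrD, qfsB, qfsA, qfsD, qfrB, qfrA, qfrD, qhsB, qhsA, qhsD, qhrB, qhrA, qhrD. Columns: ST, SH, WT, WH, ET, EH.
{tfsB} → row (4,7) (3,1) (2,2) (2,2) (5,2) (5,2)
{tfsA} → row (4,7) (7,5) (2,2) (2,2) (5,2) (5,2)
{tfsD} → row (4,7) (5,4) (2,2) (2,2) (5,2) (5,2)
{tfrB} → row (2,7) (3,1) (2,2) (2,2) (5,2) (5,2)
{tfrA} → row (2,7) (7,5) (2,2) (2,2) (5,2) (5,2)
{tfrD} → row (2,7) (5,4) (2,2) (2,2) (5,2) (5,2)
{thsB, thsA, thsD, thrB, thrA, thrD} → row (3,7) (4,5) (2,2) (2,2) (5,2) (5,2)
{qfsB, qfsA, qfsD, qfrB, qfrA, qfrD, qhsB, qhsA, qhsD, qhrB, qhrA, qhrD} → row (5,6) (5,6) (5,6) (5,6) (5,6) (5,6)
That's 8 distinct rows out of 24 strategies.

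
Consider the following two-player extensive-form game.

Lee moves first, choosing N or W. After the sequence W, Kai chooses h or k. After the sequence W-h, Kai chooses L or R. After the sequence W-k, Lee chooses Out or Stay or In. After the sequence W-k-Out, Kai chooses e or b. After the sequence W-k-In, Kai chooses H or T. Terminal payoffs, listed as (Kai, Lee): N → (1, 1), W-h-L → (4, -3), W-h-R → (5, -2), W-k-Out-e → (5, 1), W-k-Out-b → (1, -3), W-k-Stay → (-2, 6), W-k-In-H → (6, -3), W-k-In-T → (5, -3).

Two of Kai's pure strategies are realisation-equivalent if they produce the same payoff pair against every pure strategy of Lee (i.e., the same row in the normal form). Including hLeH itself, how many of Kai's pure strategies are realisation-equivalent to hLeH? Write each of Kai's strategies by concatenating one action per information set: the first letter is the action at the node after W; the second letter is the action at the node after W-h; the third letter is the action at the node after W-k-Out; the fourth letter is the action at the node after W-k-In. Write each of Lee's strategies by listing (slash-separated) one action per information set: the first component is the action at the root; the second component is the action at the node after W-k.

Row for hLeH (columns N/Out, N/Stay, N/In, W/Out, W/Stay, W/In): (1,1) (1,1) (1,1) (4,-3) (4,-3) (4,-3).
Under hLeH, Kai's choice at the node after W-k-Out and at the node after W-k-In can never be reached regardless of what Lee does, so varying those choices leaves every outcome unchanged.
Holding the reachable choices fixed and varying the unreachable ones freely already gives 2 × 2 = 4 equivalent strategies.
No other strategy reproduces this row, so those 4 are the full class: hLeH, hLeT, hLbH, hLbT.

4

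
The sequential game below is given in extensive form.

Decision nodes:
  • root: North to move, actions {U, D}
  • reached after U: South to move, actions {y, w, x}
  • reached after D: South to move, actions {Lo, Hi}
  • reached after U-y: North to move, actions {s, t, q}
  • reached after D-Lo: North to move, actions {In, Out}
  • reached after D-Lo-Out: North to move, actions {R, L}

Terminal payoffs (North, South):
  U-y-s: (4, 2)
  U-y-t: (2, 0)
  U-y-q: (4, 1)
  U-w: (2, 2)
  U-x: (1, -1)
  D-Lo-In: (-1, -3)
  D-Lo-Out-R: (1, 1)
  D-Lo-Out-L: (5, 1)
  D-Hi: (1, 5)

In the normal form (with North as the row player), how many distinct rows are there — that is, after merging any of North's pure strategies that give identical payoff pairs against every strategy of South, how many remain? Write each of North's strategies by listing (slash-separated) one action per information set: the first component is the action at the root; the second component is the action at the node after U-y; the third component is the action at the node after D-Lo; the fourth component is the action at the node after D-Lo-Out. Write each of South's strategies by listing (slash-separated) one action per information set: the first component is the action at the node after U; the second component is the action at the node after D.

North has 24 pure strategies: U/s/In/R, U/s/In/L, U/s/Out/R, U/s/Out/L, U/t/In/R, U/t/In/L, U/t/Out/R, U/t/Out/L, U/q/In/R, U/q/In/L, U/q/Out/R, U/q/Out/L, D/s/In/R, D/s/In/L, D/s/Out/R, D/s/Out/L, D/t/In/R, D/t/In/L, D/t/Out/R, D/t/Out/L, D/q/In/R, D/q/In/L, D/q/Out/R, D/q/Out/L. Columns: y/Lo, y/Hi, w/Lo, w/Hi, x/Lo, x/Hi.
{U/s/In/R, U/s/In/L, U/s/Out/R, U/s/Out/L} → row (4,2) (4,2) (2,2) (2,2) (1,-1) (1,-1)
{U/t/In/R, U/t/In/L, U/t/Out/R, U/t/Out/L} → row (2,0) (2,0) (2,2) (2,2) (1,-1) (1,-1)
{U/q/In/R, U/q/In/L, U/q/Out/R, U/q/Out/L} → row (4,1) (4,1) (2,2) (2,2) (1,-1) (1,-1)
{D/s/In/R, D/s/In/L, D/t/In/R, D/t/In/L, D/q/In/R, D/q/In/L} → row (-1,-3) (1,5) (-1,-3) (1,5) (-1,-3) (1,5)
{D/s/Out/R, D/t/Out/R, D/q/Out/R} → row (1,1) (1,5) (1,1) (1,5) (1,1) (1,5)
{D/s/Out/L, D/t/Out/L, D/q/Out/L} → row (5,1) (1,5) (5,1) (1,5) (5,1) (1,5)
That's 6 distinct rows out of 24 strategies.

6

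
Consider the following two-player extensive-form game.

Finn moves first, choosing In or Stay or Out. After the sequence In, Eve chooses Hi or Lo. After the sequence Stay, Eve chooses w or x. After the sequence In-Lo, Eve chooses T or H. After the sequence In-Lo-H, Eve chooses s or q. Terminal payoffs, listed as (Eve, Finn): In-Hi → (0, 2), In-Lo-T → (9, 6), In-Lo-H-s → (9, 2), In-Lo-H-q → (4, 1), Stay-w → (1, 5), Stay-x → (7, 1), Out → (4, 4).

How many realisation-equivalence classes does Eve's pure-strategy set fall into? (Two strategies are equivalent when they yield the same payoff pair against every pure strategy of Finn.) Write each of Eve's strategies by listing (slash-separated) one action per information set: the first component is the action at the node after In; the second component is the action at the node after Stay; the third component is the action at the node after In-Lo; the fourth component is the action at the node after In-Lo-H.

8

Eve has 16 pure strategies: Hi/w/T/s, Hi/w/T/q, Hi/w/H/s, Hi/w/H/q, Hi/x/T/s, Hi/x/T/q, Hi/x/H/s, Hi/x/H/q, Lo/w/T/s, Lo/w/T/q, Lo/w/H/s, Lo/w/H/q, Lo/x/T/s, Lo/x/T/q, Lo/x/H/s, Lo/x/H/q. Columns: In, Stay, Out.
{Hi/w/T/s, Hi/w/T/q, Hi/w/H/s, Hi/w/H/q} → row (0,2) (1,5) (4,4)
{Hi/x/T/s, Hi/x/T/q, Hi/x/H/s, Hi/x/H/q} → row (0,2) (7,1) (4,4)
{Lo/w/T/s, Lo/w/T/q} → row (9,6) (1,5) (4,4)
{Lo/w/H/s} → row (9,2) (1,5) (4,4)
{Lo/w/H/q} → row (4,1) (1,5) (4,4)
{Lo/x/T/s, Lo/x/T/q} → row (9,6) (7,1) (4,4)
{Lo/x/H/s} → row (9,2) (7,1) (4,4)
{Lo/x/H/q} → row (4,1) (7,1) (4,4)
That's 8 distinct rows out of 16 strategies.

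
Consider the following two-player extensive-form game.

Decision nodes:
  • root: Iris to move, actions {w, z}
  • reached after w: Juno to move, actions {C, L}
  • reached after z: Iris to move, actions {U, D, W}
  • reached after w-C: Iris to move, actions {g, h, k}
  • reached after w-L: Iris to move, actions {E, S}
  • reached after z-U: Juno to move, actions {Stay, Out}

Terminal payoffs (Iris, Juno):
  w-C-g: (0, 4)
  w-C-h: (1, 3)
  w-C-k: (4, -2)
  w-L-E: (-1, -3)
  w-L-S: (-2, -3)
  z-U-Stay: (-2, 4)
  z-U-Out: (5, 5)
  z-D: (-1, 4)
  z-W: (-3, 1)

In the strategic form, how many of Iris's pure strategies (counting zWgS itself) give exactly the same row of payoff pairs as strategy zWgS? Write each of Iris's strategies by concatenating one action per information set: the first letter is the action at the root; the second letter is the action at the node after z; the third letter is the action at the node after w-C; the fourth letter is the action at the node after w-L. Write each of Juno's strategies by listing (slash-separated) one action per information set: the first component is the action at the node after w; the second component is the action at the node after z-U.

Row for zWgS (columns C/Stay, C/Out, L/Stay, L/Out): (-3,1) (-3,1) (-3,1) (-3,1).
Under zWgS, Iris's choice at the node after w-C and at the node after w-L can never be reached regardless of what Juno does, so varying those choices leaves every outcome unchanged.
Holding the reachable choices fixed and varying the unreachable ones freely already gives 3 × 2 = 6 equivalent strategies.
No other strategy reproduces this row, so those 6 are the full class: zWgE, zWgS, zWhE, zWhS, zWkE, zWkS.

6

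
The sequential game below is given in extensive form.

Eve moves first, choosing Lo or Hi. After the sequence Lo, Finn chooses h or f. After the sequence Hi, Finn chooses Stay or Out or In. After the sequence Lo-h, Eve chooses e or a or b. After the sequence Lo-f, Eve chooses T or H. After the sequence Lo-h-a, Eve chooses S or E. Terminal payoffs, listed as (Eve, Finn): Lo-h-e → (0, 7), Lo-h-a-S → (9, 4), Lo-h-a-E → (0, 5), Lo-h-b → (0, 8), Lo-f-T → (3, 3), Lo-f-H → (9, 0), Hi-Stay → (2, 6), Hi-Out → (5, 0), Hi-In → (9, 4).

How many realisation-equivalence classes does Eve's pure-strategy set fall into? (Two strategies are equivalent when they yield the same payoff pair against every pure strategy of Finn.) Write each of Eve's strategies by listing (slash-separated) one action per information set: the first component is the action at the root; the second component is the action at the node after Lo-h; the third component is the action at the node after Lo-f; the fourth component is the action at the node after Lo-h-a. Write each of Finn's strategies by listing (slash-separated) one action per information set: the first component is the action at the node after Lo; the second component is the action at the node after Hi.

9

Eve has 24 pure strategies: Lo/e/T/S, Lo/e/T/E, Lo/e/H/S, Lo/e/H/E, Lo/a/T/S, Lo/a/T/E, Lo/a/H/S, Lo/a/H/E, Lo/b/T/S, Lo/b/T/E, Lo/b/H/S, Lo/b/H/E, Hi/e/T/S, Hi/e/T/E, Hi/e/H/S, Hi/e/H/E, Hi/a/T/S, Hi/a/T/E, Hi/a/H/S, Hi/a/H/E, Hi/b/T/S, Hi/b/T/E, Hi/b/H/S, Hi/b/H/E. Columns: h/Stay, h/Out, h/In, f/Stay, f/Out, f/In.
{Lo/e/T/S, Lo/e/T/E} → row (0,7) (0,7) (0,7) (3,3) (3,3) (3,3)
{Lo/e/H/S, Lo/e/H/E} → row (0,7) (0,7) (0,7) (9,0) (9,0) (9,0)
{Lo/a/T/S} → row (9,4) (9,4) (9,4) (3,3) (3,3) (3,3)
{Lo/a/T/E} → row (0,5) (0,5) (0,5) (3,3) (3,3) (3,3)
{Lo/a/H/S} → row (9,4) (9,4) (9,4) (9,0) (9,0) (9,0)
{Lo/a/H/E} → row (0,5) (0,5) (0,5) (9,0) (9,0) (9,0)
{Lo/b/T/S, Lo/b/T/E} → row (0,8) (0,8) (0,8) (3,3) (3,3) (3,3)
{Lo/b/H/S, Lo/b/H/E} → row (0,8) (0,8) (0,8) (9,0) (9,0) (9,0)
{Hi/e/T/S, Hi/e/T/E, Hi/e/H/S, Hi/e/H/E, Hi/a/T/S, Hi/a/T/E, Hi/a/H/S, Hi/a/H/E, Hi/b/T/S, Hi/b/T/E, Hi/b/H/S, Hi/b/H/E} → row (2,6) (5,0) (9,4) (2,6) (5,0) (9,4)
That's 9 distinct rows out of 24 strategies.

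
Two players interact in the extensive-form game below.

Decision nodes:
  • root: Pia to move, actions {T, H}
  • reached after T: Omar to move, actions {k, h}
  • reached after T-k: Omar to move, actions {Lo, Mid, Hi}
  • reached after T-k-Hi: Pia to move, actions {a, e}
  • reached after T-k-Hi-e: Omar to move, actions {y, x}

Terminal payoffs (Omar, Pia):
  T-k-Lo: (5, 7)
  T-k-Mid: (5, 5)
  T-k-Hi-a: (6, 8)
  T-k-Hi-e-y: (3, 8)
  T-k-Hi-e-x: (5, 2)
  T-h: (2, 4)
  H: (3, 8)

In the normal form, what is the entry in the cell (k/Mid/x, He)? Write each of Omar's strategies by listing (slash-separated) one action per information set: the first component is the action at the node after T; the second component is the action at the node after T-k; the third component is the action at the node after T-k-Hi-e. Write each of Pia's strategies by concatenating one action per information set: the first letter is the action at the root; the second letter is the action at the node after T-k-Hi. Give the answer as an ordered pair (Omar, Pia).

(3, 8)

Trace the play path from the root:
  Pia plays H
→ terminal payoff (3, 8).
(Omar's choice at the node after T is never reached on this path, so it doesn't affect the outcome.)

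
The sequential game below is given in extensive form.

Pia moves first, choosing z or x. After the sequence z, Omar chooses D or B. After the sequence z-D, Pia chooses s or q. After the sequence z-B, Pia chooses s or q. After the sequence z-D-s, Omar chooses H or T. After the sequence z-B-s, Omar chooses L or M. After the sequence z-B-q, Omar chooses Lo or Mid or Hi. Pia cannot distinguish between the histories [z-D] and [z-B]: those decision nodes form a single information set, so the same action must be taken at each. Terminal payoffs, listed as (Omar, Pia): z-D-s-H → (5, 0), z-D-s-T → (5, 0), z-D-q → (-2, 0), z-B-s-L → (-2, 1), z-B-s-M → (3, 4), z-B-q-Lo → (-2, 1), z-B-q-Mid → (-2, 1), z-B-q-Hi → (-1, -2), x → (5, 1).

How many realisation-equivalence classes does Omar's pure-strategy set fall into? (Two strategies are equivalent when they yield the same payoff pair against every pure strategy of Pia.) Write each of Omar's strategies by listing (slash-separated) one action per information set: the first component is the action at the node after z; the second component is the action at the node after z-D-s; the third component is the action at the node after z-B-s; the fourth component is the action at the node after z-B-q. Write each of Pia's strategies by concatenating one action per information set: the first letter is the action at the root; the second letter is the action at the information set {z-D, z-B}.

Omar has 24 pure strategies: D/H/L/Lo, D/H/L/Mid, D/H/L/Hi, D/H/M/Lo, D/H/M/Mid, D/H/M/Hi, D/T/L/Lo, D/T/L/Mid, D/T/L/Hi, D/T/M/Lo, D/T/M/Mid, D/T/M/Hi, B/H/L/Lo, B/H/L/Mid, B/H/L/Hi, B/H/M/Lo, B/H/M/Mid, B/H/M/Hi, B/T/L/Lo, B/T/L/Mid, B/T/L/Hi, B/T/M/Lo, B/T/M/Mid, B/T/M/Hi. Columns: zs, zq, xs, xq.
{D/H/L/Lo, D/H/L/Mid, D/H/L/Hi, D/H/M/Lo, D/H/M/Mid, D/H/M/Hi, D/T/L/Lo, D/T/L/Mid, D/T/L/Hi, D/T/M/Lo, D/T/M/Mid, D/T/M/Hi} → row (5,0) (-2,0) (5,1) (5,1)
{B/H/L/Lo, B/H/L/Mid, B/T/L/Lo, B/T/L/Mid} → row (-2,1) (-2,1) (5,1) (5,1)
{B/H/L/Hi, B/T/L/Hi} → row (-2,1) (-1,-2) (5,1) (5,1)
{B/H/M/Lo, B/H/M/Mid, B/T/M/Lo, B/T/M/Mid} → row (3,4) (-2,1) (5,1) (5,1)
{B/H/M/Hi, B/T/M/Hi} → row (3,4) (-1,-2) (5,1) (5,1)
That's 5 distinct rows out of 24 strategies.

5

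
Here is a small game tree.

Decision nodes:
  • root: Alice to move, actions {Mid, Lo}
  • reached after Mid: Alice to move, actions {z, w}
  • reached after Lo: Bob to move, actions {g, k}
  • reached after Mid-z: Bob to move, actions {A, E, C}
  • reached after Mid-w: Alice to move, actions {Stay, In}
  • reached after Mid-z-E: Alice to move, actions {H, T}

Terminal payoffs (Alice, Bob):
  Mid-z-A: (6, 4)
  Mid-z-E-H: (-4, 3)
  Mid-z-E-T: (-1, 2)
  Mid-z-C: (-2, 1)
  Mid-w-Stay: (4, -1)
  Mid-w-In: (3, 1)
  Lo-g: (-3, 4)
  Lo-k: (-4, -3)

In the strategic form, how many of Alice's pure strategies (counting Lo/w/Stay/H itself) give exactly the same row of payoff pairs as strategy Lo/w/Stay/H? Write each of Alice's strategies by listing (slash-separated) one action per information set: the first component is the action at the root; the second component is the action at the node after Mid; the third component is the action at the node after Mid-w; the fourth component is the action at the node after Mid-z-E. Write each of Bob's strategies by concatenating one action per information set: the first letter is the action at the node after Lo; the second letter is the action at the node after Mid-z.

Row for Lo/w/Stay/H (columns gA, gE, gC, kA, kE, kC): (-3,4) (-3,4) (-3,4) (-4,-3) (-4,-3) (-4,-3).
Under Lo/w/Stay/H, Alice's choice at the node after Mid and at the node after Mid-w and at the node after Mid-z-E can never be reached regardless of what Bob does, so varying those choices leaves every outcome unchanged.
Holding the reachable choices fixed and varying the unreachable ones freely already gives 2 × 2 × 2 = 8 equivalent strategies.
No other strategy reproduces this row, so those 8 are the full class: Lo/z/Stay/H, Lo/z/Stay/T, Lo/z/In/H, Lo/z/In/T, Lo/w/Stay/H, Lo/w/Stay/T, Lo/w/In/H, Lo/w/In/T.

8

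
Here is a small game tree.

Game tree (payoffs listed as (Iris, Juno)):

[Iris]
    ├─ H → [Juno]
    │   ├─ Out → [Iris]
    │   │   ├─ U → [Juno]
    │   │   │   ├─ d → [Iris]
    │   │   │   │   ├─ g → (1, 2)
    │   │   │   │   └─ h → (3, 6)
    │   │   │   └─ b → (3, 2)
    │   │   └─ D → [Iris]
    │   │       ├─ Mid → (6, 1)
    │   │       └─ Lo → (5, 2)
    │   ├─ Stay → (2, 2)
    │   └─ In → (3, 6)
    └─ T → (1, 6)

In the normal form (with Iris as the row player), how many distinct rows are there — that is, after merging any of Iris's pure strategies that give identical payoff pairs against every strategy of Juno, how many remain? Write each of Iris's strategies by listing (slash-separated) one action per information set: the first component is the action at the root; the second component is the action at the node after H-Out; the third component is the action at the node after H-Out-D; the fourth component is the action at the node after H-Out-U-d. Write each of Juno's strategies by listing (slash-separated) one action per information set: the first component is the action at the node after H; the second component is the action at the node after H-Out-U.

Iris has 16 pure strategies: H/U/Mid/g, H/U/Mid/h, H/U/Lo/g, H/U/Lo/h, H/D/Mid/g, H/D/Mid/h, H/D/Lo/g, H/D/Lo/h, T/U/Mid/g, T/U/Mid/h, T/U/Lo/g, T/U/Lo/h, T/D/Mid/g, T/D/Mid/h, T/D/Lo/g, T/D/Lo/h. Columns: Out/d, Out/b, Stay/d, Stay/b, In/d, In/b.
{H/U/Mid/g, H/U/Lo/g} → row (1,2) (3,2) (2,2) (2,2) (3,6) (3,6)
{H/U/Mid/h, H/U/Lo/h} → row (3,6) (3,2) (2,2) (2,2) (3,6) (3,6)
{H/D/Mid/g, H/D/Mid/h} → row (6,1) (6,1) (2,2) (2,2) (3,6) (3,6)
{H/D/Lo/g, H/D/Lo/h} → row (5,2) (5,2) (2,2) (2,2) (3,6) (3,6)
{T/U/Mid/g, T/U/Mid/h, T/U/Lo/g, T/U/Lo/h, T/D/Mid/g, T/D/Mid/h, T/D/Lo/g, T/D/Lo/h} → row (1,6) (1,6) (1,6) (1,6) (1,6) (1,6)
That's 5 distinct rows out of 16 strategies.

5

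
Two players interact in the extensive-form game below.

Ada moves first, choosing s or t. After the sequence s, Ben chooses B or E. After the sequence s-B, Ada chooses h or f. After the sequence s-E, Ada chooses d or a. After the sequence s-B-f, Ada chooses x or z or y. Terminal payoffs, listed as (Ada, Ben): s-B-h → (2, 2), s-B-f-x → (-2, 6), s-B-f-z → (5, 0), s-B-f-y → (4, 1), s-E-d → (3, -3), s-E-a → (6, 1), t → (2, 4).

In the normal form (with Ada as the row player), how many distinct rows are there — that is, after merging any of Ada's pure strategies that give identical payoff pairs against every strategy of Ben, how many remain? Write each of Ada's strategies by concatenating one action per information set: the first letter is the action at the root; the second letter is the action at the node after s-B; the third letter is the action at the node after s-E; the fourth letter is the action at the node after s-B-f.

Ada has 24 pure strategies: shdx, shdz, shdy, shax, shaz, shay, sfdx, sfdz, sfdy, sfax, sfaz, sfay, thdx, thdz, thdy, thax, thaz, thay, tfdx, tfdz, tfdy, tfax, tfaz, tfay. Columns: B, E.
{shdx, shdz, shdy} → row (2,2) (3,-3)
{shax, shaz, shay} → row (2,2) (6,1)
{sfdx} → row (-2,6) (3,-3)
{sfdz} → row (5,0) (3,-3)
{sfdy} → row (4,1) (3,-3)
{sfax} → row (-2,6) (6,1)
{sfaz} → row (5,0) (6,1)
{sfay} → row (4,1) (6,1)
{thdx, thdz, thdy, thax, thaz, thay, tfdx, tfdz, tfdy, tfax, tfaz, tfay} → row (2,4) (2,4)
That's 9 distinct rows out of 24 strategies.

9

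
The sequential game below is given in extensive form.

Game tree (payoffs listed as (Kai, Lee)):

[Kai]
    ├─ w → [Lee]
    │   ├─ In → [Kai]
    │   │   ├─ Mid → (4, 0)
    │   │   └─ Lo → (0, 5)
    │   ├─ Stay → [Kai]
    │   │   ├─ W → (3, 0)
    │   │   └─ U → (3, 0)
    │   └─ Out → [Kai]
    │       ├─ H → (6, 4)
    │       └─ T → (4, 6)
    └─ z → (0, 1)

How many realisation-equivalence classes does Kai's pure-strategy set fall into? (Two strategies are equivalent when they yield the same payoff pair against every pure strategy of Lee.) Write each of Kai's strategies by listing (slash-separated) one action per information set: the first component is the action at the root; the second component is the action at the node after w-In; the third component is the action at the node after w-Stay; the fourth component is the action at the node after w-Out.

Kai has 16 pure strategies: w/Mid/W/H, w/Mid/W/T, w/Mid/U/H, w/Mid/U/T, w/Lo/W/H, w/Lo/W/T, w/Lo/U/H, w/Lo/U/T, z/Mid/W/H, z/Mid/W/T, z/Mid/U/H, z/Mid/U/T, z/Lo/W/H, z/Lo/W/T, z/Lo/U/H, z/Lo/U/T. Columns: In, Stay, Out.
{w/Mid/W/H, w/Mid/U/H} → row (4,0) (3,0) (6,4)
{w/Mid/W/T, w/Mid/U/T} → row (4,0) (3,0) (4,6)
{w/Lo/W/H, w/Lo/U/H} → row (0,5) (3,0) (6,4)
{w/Lo/W/T, w/Lo/U/T} → row (0,5) (3,0) (4,6)
{z/Mid/W/H, z/Mid/W/T, z/Mid/U/H, z/Mid/U/T, z/Lo/W/H, z/Lo/W/T, z/Lo/U/H, z/Lo/U/T} → row (0,1) (0,1) (0,1)
That's 5 distinct rows out of 16 strategies.

5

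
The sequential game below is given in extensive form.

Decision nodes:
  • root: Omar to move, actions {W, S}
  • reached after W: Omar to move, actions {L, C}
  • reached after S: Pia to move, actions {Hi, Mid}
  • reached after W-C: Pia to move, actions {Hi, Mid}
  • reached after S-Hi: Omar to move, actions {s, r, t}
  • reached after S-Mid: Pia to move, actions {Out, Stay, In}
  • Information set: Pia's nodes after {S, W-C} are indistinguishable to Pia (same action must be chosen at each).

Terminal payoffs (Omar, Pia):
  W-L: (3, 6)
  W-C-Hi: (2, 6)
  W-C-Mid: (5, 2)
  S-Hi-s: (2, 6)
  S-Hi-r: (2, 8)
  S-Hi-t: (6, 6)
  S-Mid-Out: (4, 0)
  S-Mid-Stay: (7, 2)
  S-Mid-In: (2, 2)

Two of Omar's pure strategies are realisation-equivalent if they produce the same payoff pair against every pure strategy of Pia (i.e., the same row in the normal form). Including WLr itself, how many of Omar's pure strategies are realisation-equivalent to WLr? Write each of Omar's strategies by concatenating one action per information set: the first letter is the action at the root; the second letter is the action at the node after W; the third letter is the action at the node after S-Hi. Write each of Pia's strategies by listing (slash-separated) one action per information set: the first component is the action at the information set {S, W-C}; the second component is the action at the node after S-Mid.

3

Row for WLr (columns Hi/Out, Hi/Stay, Hi/In, Mid/Out, Mid/Stay, Mid/In): (3,6) (3,6) (3,6) (3,6) (3,6) (3,6).
Under WLr, Omar's choice at the node after S-Hi can never be reached regardless of what Pia does, so varying those choices leaves every outcome unchanged.
Holding the reachable choices fixed and varying the unreachable one freely already gives 3 equivalent strategies.
No other strategy reproduces this row, so those 3 are the full class: WLs, WLr, WLt.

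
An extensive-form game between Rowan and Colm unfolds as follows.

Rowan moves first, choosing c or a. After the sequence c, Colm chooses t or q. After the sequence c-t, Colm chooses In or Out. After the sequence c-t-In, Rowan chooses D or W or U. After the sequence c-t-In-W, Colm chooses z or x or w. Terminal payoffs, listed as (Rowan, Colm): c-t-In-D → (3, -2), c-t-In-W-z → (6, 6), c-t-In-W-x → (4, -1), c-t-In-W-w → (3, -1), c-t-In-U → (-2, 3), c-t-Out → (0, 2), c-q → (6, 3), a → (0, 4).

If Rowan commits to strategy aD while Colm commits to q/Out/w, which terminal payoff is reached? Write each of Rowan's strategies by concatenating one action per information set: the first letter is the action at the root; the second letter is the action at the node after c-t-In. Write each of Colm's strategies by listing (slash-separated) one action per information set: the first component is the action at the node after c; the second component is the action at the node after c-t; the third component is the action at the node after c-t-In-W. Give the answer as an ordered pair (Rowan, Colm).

Trace the play path from the root:
  Rowan plays a
→ terminal payoff (0, 4).
(Rowan's choice at the node after c-t-In is never reached on this path, so it doesn't affect the outcome.)

(0, 4)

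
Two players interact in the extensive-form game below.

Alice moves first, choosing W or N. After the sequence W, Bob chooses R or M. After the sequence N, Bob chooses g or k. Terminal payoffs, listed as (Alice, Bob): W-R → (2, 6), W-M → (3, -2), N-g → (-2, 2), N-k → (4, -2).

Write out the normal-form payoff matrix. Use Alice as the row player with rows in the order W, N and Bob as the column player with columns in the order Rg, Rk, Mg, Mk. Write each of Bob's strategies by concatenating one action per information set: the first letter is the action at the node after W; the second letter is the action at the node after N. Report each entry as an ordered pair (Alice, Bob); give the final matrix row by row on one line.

W: (2,6) (2,6) (3,-2) (3,-2) | N: (-2,2) (4,-2) (-2,2) (4,-2)

Row W: Rg→(2,6), Rk→(2,6), Mg→(3,-2), Mk→(3,-2)
Row N: Rg→(-2,2), Rk→(4,-2), Mg→(-2,2), Mk→(4,-2)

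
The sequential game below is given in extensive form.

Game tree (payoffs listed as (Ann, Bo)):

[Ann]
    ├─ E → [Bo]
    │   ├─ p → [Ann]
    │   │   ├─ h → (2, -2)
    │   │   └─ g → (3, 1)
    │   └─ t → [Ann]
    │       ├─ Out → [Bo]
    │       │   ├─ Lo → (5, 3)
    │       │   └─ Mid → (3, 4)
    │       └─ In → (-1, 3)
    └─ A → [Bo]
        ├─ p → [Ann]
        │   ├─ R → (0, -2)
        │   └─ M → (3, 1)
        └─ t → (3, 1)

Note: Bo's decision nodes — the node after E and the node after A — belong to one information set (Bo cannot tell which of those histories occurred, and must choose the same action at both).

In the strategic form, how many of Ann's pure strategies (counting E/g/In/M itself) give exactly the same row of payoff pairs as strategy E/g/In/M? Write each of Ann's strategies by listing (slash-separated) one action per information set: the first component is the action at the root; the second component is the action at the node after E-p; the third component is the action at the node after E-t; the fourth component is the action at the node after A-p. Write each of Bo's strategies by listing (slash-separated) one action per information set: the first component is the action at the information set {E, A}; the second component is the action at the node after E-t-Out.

2

Row for E/g/In/M (columns p/Lo, p/Mid, t/Lo, t/Mid): (3,1) (3,1) (-1,3) (-1,3).
Under E/g/In/M, Ann's choice at the node after A-p can never be reached regardless of what Bo does, so varying those choices leaves every outcome unchanged.
Holding the reachable choices fixed and varying the unreachable one freely already gives 2 equivalent strategies.
No other strategy reproduces this row, so those 2 are the full class: E/g/In/R, E/g/In/M.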